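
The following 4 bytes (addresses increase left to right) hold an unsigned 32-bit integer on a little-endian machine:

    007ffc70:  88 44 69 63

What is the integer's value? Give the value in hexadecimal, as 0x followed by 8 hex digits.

Little-endian: lowest address holds the least-significant byte.
Reassemble most-significant byte first: 63 69 44 88 → 0x63694488.

0x63694488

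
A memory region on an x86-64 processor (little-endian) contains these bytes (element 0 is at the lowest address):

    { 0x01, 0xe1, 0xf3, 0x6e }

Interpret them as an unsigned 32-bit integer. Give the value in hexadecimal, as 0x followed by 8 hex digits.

Little-endian: lowest address holds the least-significant byte.
Reassemble most-significant byte first: 6E F3 E1 01 → 0x6EF3E101.

0x6EF3E101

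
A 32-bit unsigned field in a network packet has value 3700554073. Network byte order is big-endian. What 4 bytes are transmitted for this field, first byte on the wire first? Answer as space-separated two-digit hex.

3700554073 in hexadecimal, padded to 32 bits, is 0xDC91F959.
Split into bytes (most-significant first): DC 91 F9 59.
In big-endian order the high byte comes first in memory.
So the memory order matches the most-significant-first order: DC 91 F9 59.

DC 91 F9 59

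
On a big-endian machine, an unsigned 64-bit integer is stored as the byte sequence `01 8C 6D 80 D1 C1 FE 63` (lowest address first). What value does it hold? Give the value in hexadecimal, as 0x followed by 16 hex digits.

Big-endian stores the most-significant byte at the lowest address.
The bytes are already most-significant first: 0x018C6D80D1C1FE63.

0x018C6D80D1C1FE63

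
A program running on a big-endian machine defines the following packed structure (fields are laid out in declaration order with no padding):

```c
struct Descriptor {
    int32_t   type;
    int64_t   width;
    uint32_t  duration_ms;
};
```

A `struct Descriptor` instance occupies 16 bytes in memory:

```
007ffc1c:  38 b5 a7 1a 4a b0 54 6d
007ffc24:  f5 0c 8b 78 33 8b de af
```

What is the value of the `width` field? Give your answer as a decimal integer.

5381894385947151224

`width` follows `type` (4 bytes), so it starts at byte offset 4 and occupies 8 bytes.
Bytes at offsets 4..11: 4A B0 54 6D F5 0C 8B 78.
In big-endian order the high byte comes first in memory.
The bytes are already most-significant first: 0x4AB0546DF50C8B78.
0x4AB0546DF50C8B78 = 5381894385947151224.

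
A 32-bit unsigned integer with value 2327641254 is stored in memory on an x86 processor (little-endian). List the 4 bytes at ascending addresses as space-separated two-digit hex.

2327641254 in hexadecimal, padded to 32 bits, is 0x8ABCFCA6.
Split into bytes (most-significant first): 8A BC FC A6.
In little-endian order the low byte comes first in memory.
So at ascending addresses the bytes are A6 FC BC 8A.

A6 FC BC 8A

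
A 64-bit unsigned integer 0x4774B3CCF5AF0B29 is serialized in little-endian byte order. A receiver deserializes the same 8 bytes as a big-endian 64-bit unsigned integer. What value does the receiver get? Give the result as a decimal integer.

Stored little-endian, the bytes at ascending addresses are 29 0B AF F5 CC B3 74 47.
Read back as big-endian, the last byte is least significant, giving 0x290BAFF5CCB37447.
0x290BAFF5CCB37447 = 2957651050535023687.

2957651050535023687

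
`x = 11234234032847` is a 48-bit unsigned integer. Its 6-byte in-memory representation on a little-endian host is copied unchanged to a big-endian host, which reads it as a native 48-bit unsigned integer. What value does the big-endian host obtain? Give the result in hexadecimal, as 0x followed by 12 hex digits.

11234234032847 in 48-bit hexadecimal is 0x0A37AC8762CF.
Stored little-endian, the bytes at ascending addresses are CF 62 87 AC 37 0A.
Read back as big-endian, the last byte is least significant, giving 0xCF6287AC370A.

0xCF6287AC370A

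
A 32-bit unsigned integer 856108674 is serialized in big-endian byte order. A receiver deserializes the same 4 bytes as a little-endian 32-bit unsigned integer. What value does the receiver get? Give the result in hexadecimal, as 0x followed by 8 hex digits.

856108674 in 32-bit hexadecimal is 0x33072E82.
Stored big-endian, the bytes at ascending addresses are 33 07 2E 82.
Read back as little-endian, the first byte is least significant, giving 0x822E0733.

0x822E0733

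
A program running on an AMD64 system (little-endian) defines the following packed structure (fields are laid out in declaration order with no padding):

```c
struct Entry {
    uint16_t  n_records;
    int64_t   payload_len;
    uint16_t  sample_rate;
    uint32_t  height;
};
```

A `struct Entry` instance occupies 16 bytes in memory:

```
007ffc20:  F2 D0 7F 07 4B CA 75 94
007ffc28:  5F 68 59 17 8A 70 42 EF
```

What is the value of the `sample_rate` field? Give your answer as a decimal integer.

`sample_rate` follows `n_records` (2 B), `payload_len` (8 B), so it starts at offset 2 + 8 = 10 and occupies 2 bytes.
Bytes at offsets 10..11: 59 17.
Little-endian stores the least-significant byte at the lowest address.
Reassemble most-significant byte first: 17 59 → 0x1759.
0x1759 = 5977.

5977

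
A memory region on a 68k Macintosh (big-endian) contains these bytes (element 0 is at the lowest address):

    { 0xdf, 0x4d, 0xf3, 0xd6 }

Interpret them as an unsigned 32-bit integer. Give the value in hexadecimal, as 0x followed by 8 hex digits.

In big-endian order the high byte comes first in memory.
The bytes are already most-significant first: 0xDF4DF3D6.

0xDF4DF3D6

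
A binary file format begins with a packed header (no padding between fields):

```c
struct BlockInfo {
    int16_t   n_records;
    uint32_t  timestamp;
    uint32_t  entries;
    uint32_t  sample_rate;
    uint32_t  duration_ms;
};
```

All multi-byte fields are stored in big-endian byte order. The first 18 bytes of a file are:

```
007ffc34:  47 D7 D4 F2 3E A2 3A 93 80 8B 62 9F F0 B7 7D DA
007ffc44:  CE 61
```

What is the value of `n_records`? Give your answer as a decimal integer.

`n_records` is the first field, at byte offset 0, occupying 2 bytes.
Bytes at offsets 0..1: 47 D7.
Big-endian: lowest address holds the most-significant byte.
The bytes are already most-significant first: 0x47D7.
0x47D7 = 18391.

18391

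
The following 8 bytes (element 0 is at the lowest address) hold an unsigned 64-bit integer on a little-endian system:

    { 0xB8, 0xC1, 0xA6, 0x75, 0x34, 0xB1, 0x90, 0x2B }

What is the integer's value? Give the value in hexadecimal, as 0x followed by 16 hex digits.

0x2B90B13475A6C1B8

Little-endian stores the least-significant byte at the lowest address.
Reassemble most-significant byte first: 2B 90 B1 34 75 A6 C1 B8 → 0x2B90B13475A6C1B8.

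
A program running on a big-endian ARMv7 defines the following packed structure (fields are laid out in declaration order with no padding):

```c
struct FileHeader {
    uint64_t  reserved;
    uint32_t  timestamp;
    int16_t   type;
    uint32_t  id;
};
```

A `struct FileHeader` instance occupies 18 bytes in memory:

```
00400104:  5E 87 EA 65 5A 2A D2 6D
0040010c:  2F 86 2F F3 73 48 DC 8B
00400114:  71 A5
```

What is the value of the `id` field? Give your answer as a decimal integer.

`id` follows `reserved` (8 B), `timestamp` (4 B), `type` (2 B), so it starts at offset 8 + 4 + 2 = 14 and occupies 4 bytes.
Bytes at offsets 14..17: DC 8B 71 A5.
In big-endian order the high byte comes first in memory.
The bytes are already most-significant first: 0xDC8B71A5.
0xDC8B71A5 = 3700126117.

3700126117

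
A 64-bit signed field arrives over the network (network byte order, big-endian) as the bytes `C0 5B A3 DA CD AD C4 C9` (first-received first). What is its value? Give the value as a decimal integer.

Big-endian stores the most-significant byte at the lowest address.
The bytes are already most-significant first: 0xC05BA3DACDADC4C9.
Top bit is set, so as a signed 64-bit value this is 0xC05BA3DACDADC4C9 − 2^64 = -4585891635397802807.

-4585891635397802807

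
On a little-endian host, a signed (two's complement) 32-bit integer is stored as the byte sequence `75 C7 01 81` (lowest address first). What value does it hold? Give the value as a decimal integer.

-2130589835

Little-endian stores the least-significant byte at the lowest address.
Reassemble most-significant byte first: 81 01 C7 75 → 0x8101C775.
Top bit is set, so as a signed 32-bit value this is 0x8101C775 − 2^32 = -2130589835.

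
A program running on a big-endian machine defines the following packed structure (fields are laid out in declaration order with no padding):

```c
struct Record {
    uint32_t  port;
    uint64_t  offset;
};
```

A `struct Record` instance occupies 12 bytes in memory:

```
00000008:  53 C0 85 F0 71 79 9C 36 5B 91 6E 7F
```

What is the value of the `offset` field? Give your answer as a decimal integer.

`offset` follows `port` (4 bytes), so it starts at byte offset 4 and occupies 8 bytes.
Bytes at offsets 4..11: 71 79 9C 36 5B 91 6E 7F.
Big-endian: lowest address holds the most-significant byte.
The bytes are already most-significant first: 0x71799C365B916E7F.
0x71799C365B916E7F = 8176738355746270847.

8176738355746270847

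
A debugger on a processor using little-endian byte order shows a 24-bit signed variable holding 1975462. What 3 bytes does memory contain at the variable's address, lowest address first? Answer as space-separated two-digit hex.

1975462 in hexadecimal, padded to 24 bits, is 0x1E24A6.
Split into bytes (most-significant first): 1E 24 A6.
Little-endian: lowest address holds the least-significant byte.
So at ascending addresses the bytes are A6 24 1E.

A6 24 1E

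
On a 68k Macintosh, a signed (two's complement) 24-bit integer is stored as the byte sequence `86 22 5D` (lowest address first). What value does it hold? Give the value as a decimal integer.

-7986595

Big-endian stores the most-significant byte at the lowest address.
The bytes are already most-significant first: 0x86225D.
Top bit is set, so as a signed 24-bit value this is 0x86225D − 2^24 = -7986595.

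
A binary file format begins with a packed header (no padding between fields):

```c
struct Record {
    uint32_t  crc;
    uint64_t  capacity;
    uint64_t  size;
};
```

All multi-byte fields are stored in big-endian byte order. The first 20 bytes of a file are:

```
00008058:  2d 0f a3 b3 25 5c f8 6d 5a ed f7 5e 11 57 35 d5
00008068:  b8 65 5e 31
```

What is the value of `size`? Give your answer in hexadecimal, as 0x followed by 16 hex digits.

`size` follows `crc` (4 B), `capacity` (8 B), so it starts at offset 4 + 8 = 12 and occupies 8 bytes.
Bytes at offsets 12..19: 11 57 35 D5 B8 65 5E 31.
Big-endian: lowest address holds the most-significant byte.
The bytes are already most-significant first: 0x115735D5B8655E31.

0x115735D5B8655E31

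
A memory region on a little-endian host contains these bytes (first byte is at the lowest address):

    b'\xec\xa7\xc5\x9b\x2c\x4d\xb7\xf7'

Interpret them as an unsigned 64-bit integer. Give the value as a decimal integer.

Little-endian: lowest address holds the least-significant byte.
Reassemble most-significant byte first: F7 B7 4D 2C 9B C5 A7 EC → 0xF7B74D2C9BC5A7EC.
0xF7B74D2C9BC5A7EC = 17849820502093572076.

17849820502093572076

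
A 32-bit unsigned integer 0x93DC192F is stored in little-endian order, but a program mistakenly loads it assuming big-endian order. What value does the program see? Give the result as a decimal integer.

Stored little-endian, the bytes at ascending addresses are 2F 19 DC 93.
Read back as big-endian, the last byte is least significant, giving 0x2F19DC93.
0x2F19DC93 = 790224019.

790224019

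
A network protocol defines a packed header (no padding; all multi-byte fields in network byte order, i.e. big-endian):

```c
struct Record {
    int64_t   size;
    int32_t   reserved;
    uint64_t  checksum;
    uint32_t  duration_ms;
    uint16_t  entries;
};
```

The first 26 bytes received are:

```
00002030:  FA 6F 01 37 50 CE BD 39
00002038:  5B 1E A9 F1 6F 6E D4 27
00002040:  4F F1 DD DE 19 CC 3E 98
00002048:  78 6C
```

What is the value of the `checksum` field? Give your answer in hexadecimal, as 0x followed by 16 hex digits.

`checksum` follows `size` (8 B), `reserved` (4 B), so it starts at offset 8 + 4 = 12 and occupies 8 bytes.
Bytes at offsets 12..19: 6F 6E D4 27 4F F1 DD DE.
Big-endian stores the most-significant byte at the lowest address.
The bytes are already most-significant first: 0x6F6ED4274FF1DDDE.

0x6F6ED4274FF1DDDE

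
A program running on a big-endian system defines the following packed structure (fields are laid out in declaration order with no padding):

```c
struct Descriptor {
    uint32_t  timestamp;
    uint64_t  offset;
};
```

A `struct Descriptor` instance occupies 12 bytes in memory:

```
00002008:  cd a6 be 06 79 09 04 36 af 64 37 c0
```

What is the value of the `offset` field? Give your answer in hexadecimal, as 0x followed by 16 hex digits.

0x79090436AF6437C0

`offset` follows `timestamp` (4 bytes), so it starts at byte offset 4 and occupies 8 bytes.
Bytes at offsets 4..11: 79 09 04 36 AF 64 37 C0.
Big-endian stores the most-significant byte at the lowest address.
The bytes are already most-significant first: 0x79090436AF6437C0.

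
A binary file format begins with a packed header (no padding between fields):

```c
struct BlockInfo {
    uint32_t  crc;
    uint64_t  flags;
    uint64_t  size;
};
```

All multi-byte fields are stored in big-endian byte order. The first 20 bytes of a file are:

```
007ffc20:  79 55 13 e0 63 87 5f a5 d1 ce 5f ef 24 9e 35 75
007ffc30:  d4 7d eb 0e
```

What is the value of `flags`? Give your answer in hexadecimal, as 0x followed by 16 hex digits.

0x63875FA5D1CE5FEF

`flags` follows `crc` (4 bytes), so it starts at byte offset 4 and occupies 8 bytes.
Bytes at offsets 4..11: 63 87 5F A5 D1 CE 5F EF.
In big-endian order the high byte comes first in memory.
The bytes are already most-significant first: 0x63875FA5D1CE5FEF.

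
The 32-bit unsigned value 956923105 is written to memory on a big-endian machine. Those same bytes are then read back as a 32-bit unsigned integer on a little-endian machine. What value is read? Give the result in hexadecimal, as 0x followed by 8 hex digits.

0xE17C0939

956923105 in 32-bit hexadecimal is 0x39097CE1.
Stored big-endian, the bytes at ascending addresses are 39 09 7C E1.
Read back as little-endian, the first byte is least significant, giving 0xE17C0939.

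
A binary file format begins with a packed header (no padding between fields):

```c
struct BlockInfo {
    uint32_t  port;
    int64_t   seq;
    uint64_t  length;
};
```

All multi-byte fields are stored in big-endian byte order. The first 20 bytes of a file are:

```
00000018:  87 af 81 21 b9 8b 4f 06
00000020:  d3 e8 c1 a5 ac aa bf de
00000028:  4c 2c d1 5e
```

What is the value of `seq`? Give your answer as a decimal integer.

-5076877264186457691

`seq` follows `port` (4 bytes), so it starts at byte offset 4 and occupies 8 bytes.
Bytes at offsets 4..11: B9 8B 4F 06 D3 E8 C1 A5.
Big-endian stores the most-significant byte at the lowest address.
The bytes are already most-significant first: 0xB98B4F06D3E8C1A5.
Top bit is set, so as a signed 64-bit value this is 0xB98B4F06D3E8C1A5 − 2^64 = -5076877264186457691.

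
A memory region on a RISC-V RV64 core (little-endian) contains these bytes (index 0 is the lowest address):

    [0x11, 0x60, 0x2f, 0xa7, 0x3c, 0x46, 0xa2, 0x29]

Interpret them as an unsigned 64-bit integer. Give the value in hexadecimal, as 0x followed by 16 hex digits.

0x29A2463CA72F6011

Little-endian stores the least-significant byte at the lowest address.
Reassemble most-significant byte first: 29 A2 46 3C A7 2F 60 11 → 0x29A2463CA72F6011.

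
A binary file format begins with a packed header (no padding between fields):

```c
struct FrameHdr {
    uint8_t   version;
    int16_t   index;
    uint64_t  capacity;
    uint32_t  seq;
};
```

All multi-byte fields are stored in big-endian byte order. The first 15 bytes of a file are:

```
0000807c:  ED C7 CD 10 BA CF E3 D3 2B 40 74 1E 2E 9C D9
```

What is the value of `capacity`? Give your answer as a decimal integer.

1205504427682381940

`capacity` follows `version` (1 B), `index` (2 B), so it starts at offset 1 + 2 = 3 and occupies 8 bytes.
Bytes at offsets 3..10: 10 BA CF E3 D3 2B 40 74.
In big-endian order the high byte comes first in memory.
The bytes are already most-significant first: 0x10BACFE3D32B4074.
0x10BACFE3D32B4074 = 1205504427682381940.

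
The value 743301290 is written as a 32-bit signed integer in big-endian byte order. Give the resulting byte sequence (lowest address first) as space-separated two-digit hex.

743301290 in hexadecimal, padded to 32 bits, is 0x2C4DE0AA.
Split into bytes (most-significant first): 2C 4D E0 AA.
Big-endian: lowest address holds the most-significant byte.
So the memory order matches the most-significant-first order: 2C 4D E0 AA.

2C 4D E0 AA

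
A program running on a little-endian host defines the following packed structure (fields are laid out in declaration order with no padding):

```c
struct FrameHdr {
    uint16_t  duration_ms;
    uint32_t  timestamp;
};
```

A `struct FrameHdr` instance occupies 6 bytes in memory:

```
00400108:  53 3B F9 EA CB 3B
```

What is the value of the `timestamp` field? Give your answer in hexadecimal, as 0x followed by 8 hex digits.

0x3BCBEAF9

`timestamp` follows `duration_ms` (2 bytes), so it starts at byte offset 2 and occupies 4 bytes.
Bytes at offsets 2..5: F9 EA CB 3B.
In little-endian order the low byte comes first in memory.
Reassemble most-significant byte first: 3B CB EA F9 → 0x3BCBEAF9.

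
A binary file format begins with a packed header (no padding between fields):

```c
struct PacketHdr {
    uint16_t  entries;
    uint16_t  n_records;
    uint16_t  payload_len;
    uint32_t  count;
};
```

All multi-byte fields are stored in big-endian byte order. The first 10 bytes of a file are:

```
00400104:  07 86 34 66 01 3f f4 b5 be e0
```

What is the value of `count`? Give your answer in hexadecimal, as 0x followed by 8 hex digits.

`count` follows `entries` (2 B), `n_records` (2 B), `payload_len` (2 B), so it starts at offset 2 + 2 + 2 = 6 and occupies 4 bytes.
Bytes at offsets 6..9: F4 B5 BE E0.
In big-endian order the high byte comes first in memory.
The bytes are already most-significant first: 0xF4B5BEE0.

0xF4B5BEE0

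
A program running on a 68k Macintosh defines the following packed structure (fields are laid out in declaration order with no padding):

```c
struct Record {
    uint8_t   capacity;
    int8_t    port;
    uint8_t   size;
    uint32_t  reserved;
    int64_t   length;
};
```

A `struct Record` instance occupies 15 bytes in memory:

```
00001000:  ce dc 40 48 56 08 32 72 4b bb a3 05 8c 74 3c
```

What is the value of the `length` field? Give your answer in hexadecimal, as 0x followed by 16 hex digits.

0x724BBBA3058C743C

`length` follows `capacity` (1 B), `port` (1 B), `size` (1 B), `reserved` (4 B), so it starts at offset 1 + 1 + 1 + 4 = 7 and occupies 8 bytes.
Bytes at offsets 7..14: 72 4B BB A3 05 8C 74 3C.
Big-endian stores the most-significant byte at the lowest address.
The bytes are already most-significant first: 0x724BBBA3058C743C.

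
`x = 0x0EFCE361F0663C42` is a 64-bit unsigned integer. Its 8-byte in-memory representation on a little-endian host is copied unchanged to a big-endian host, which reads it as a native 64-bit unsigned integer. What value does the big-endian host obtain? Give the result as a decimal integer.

Stored little-endian, the bytes at ascending addresses are 42 3C 66 F0 61 E3 FC 0E.
Read back as big-endian, the last byte is least significant, giving 0x423C66F061E3FC0E.
0x423C66F061E3FC0E = 4772802887726398478.

4772802887726398478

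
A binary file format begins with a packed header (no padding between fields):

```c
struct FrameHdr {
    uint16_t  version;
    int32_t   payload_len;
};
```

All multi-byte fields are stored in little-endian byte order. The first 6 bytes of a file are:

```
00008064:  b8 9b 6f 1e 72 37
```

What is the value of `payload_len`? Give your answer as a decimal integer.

930225775

`payload_len` follows `version` (2 bytes), so it starts at byte offset 2 and occupies 4 bytes.
Bytes at offsets 2..5: 6F 1E 72 37.
In little-endian order the low byte comes first in memory.
Reassemble most-significant byte first: 37 72 1E 6F → 0x37721E6F.
0x37721E6F = 930225775.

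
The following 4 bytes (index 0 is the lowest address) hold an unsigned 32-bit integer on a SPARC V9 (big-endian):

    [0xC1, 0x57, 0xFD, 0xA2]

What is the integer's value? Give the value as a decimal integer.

3243769250

In big-endian order the high byte comes first in memory.
The bytes are already most-significant first: 0xC157FDA2.
0xC157FDA2 = 3243769250.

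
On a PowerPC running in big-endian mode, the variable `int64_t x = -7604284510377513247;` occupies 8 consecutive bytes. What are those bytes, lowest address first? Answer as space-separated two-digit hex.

Two's complement of -7604284510377513247 in 64 bits: 7604284510377513247 = 0x6987D879140E911F; invert → 0x96782786EBF16EE0; add 1 → 0x96782786EBF16EE1.
Split into bytes (most-significant first): 96 78 27 86 EB F1 6E E1.
In big-endian order the high byte comes first in memory.
So the memory order matches the most-significant-first order: 96 78 27 86 EB F1 6E E1.

96 78 27 86 EB F1 6E E1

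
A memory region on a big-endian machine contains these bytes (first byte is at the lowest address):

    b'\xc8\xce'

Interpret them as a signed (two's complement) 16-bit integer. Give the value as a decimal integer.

Big-endian stores the most-significant byte at the lowest address.
The bytes are already most-significant first: 0xC8CE.
Top bit is set, so as a signed 16-bit value this is 0xC8CE − 2^16 = -14130.

-14130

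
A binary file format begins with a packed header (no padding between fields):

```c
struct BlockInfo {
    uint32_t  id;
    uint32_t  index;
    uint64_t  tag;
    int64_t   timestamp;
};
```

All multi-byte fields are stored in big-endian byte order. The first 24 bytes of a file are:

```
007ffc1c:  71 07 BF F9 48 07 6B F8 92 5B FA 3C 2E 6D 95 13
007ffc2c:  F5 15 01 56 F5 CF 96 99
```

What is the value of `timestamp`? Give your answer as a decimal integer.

-786721086903445863

`timestamp` follows `id` (4 B), `index` (4 B), `tag` (8 B), so it starts at offset 4 + 4 + 8 = 16 and occupies 8 bytes.
Bytes at offsets 16..23: F5 15 01 56 F5 CF 96 99.
Big-endian stores the most-significant byte at the lowest address.
The bytes are already most-significant first: 0xF5150156F5CF9699.
Top bit is set, so as a signed 64-bit value this is 0xF5150156F5CF9699 − 2^64 = -786721086903445863.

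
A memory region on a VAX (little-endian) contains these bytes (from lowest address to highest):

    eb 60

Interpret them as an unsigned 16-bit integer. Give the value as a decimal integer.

24811

Little-endian: lowest address holds the least-significant byte.
Reassemble most-significant byte first: 60 EB → 0x60EB.
0x60EB = 24811.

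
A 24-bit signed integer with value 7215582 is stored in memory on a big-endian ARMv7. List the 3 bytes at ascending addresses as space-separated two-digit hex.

7215582 in hexadecimal, padded to 24 bits, is 0x6E19DE.
Split into bytes (most-significant first): 6E 19 DE.
In big-endian order the high byte comes first in memory.
So the memory order matches the most-significant-first order: 6E 19 DE.

6E 19 DE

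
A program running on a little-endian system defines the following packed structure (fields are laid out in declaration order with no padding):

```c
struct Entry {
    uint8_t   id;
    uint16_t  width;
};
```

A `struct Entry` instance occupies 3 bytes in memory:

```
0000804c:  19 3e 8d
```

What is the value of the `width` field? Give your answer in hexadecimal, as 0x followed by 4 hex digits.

`width` follows `id` (1 byte), so it starts at byte offset 1 and occupies 2 bytes.
Bytes at offsets 1..2: 3E 8D.
Little-endian stores the least-significant byte at the lowest address.
Reassemble most-significant byte first: 8D 3E → 0x8D3E.

0x8D3E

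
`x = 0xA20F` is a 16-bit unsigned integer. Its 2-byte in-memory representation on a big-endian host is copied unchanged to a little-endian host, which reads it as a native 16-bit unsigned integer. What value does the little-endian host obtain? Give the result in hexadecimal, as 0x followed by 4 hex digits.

Stored big-endian, the bytes at ascending addresses are A2 0F.
Read back as little-endian, the first byte is least significant, giving 0x0FA2.

0x0FA2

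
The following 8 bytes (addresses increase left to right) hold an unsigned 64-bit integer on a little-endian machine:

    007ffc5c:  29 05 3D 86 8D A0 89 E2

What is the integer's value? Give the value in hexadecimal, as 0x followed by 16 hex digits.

0xE289A08D863D0529

In little-endian order the low byte comes first in memory.
Reassemble most-significant byte first: E2 89 A0 8D 86 3D 05 29 → 0xE289A08D863D0529.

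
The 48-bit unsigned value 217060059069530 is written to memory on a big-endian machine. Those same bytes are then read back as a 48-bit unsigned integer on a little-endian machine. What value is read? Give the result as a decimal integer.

99216818662085

217060059069530 in 48-bit hexadecimal is 0xC56A3BB73C5A.
Stored big-endian, the bytes at ascending addresses are C5 6A 3B B7 3C 5A.
Read back as little-endian, the first byte is least significant, giving 0x5A3CB73B6AC5.
0x5A3CB73B6AC5 = 99216818662085.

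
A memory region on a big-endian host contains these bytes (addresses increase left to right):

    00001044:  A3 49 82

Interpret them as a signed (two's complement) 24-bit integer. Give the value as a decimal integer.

-6076030

Big-endian stores the most-significant byte at the lowest address.
The bytes are already most-significant first: 0xA34982.
Top bit is set, so as a signed 24-bit value this is 0xA34982 − 2^24 = -6076030.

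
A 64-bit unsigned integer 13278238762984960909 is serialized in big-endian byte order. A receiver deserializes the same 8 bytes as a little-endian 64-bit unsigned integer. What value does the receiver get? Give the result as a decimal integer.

10192642968130110904

13278238762984960909 in 64-bit hexadecimal is 0xB845C7CDC68A738D.
Stored big-endian, the bytes at ascending addresses are B8 45 C7 CD C6 8A 73 8D.
Read back as little-endian, the first byte is least significant, giving 0x8D738AC6CDC745B8.
0x8D738AC6CDC745B8 = 10192642968130110904.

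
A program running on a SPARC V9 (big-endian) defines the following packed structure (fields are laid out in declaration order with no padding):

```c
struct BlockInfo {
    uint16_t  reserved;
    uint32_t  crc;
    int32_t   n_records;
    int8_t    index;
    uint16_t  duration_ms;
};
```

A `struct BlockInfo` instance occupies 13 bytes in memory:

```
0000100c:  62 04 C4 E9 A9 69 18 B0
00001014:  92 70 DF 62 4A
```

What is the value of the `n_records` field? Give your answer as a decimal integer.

`n_records` follows `reserved` (2 B), `crc` (4 B), so it starts at offset 2 + 4 = 6 and occupies 4 bytes.
Bytes at offsets 6..9: 18 B0 92 70.
In big-endian order the high byte comes first in memory.
The bytes are already most-significant first: 0x18B09270.
0x18B09270 = 414225008.

414225008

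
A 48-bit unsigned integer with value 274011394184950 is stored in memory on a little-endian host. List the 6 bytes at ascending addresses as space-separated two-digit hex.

F6 96 D0 3F 36 F9

274011394184950 in hexadecimal, padded to 48 bits, is 0xF9363FD096F6.
Split into bytes (most-significant first): F9 36 3F D0 96 F6.
Little-endian: lowest address holds the least-significant byte.
So at ascending addresses the bytes are F6 96 D0 3F 36 F9.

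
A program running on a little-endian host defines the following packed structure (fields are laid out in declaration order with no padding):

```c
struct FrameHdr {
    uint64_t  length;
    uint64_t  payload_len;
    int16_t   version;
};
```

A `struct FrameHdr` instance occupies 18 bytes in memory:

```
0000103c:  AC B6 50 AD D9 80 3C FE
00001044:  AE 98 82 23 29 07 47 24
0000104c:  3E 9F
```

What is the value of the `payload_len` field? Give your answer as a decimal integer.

`payload_len` follows `length` (8 bytes), so it starts at byte offset 8 and occupies 8 bytes.
Bytes at offsets 8..15: AE 98 82 23 29 07 47 24.
Little-endian stores the least-significant byte at the lowest address.
Reassemble most-significant byte first: 24 47 07 29 23 82 98 AE → 0x24470729238298AE.
0x24470729238298AE = 2614065981982677166.

2614065981982677166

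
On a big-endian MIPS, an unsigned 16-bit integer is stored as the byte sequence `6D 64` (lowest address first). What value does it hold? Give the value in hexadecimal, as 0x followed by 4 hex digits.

0x6D64

Big-endian stores the most-significant byte at the lowest address.
The bytes are already most-significant first: 0x6D64.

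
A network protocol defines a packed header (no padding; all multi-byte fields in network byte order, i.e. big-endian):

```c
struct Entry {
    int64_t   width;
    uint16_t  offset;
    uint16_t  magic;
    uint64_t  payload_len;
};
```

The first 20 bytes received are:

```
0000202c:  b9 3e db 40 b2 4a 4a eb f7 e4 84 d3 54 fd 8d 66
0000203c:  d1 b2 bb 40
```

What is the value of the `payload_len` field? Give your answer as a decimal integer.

6124206541038074688

`payload_len` follows `width` (8 B), `offset` (2 B), `magic` (2 B), so it starts at offset 8 + 2 + 2 = 12 and occupies 8 bytes.
Bytes at offsets 12..19: 54 FD 8D 66 D1 B2 BB 40.
In big-endian order the high byte comes first in memory.
The bytes are already most-significant first: 0x54FD8D66D1B2BB40.
0x54FD8D66D1B2BB40 = 6124206541038074688.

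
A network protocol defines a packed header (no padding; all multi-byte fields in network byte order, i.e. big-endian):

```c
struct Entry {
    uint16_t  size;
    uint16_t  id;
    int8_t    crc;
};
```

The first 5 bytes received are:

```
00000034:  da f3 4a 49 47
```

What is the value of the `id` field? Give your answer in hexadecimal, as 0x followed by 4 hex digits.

`id` follows `size` (2 bytes), so it starts at byte offset 2 and occupies 2 bytes.
Bytes at offsets 2..3: 4A 49.
Big-endian: lowest address holds the most-significant byte.
The bytes are already most-significant first: 0x4A49.

0x4A49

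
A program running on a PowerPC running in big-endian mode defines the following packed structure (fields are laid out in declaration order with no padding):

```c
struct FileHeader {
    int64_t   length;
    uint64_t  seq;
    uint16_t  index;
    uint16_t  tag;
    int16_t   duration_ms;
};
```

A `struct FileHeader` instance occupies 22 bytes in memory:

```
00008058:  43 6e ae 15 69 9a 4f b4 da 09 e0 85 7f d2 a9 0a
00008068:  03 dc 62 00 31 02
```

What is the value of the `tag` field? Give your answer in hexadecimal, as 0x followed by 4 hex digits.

0x6200

`tag` follows `length` (8 B), `seq` (8 B), `index` (2 B), so it starts at offset 8 + 8 + 2 = 18 and occupies 2 bytes.
Bytes at offsets 18..19: 62 00.
Big-endian stores the most-significant byte at the lowest address.
The bytes are already most-significant first: 0x6200.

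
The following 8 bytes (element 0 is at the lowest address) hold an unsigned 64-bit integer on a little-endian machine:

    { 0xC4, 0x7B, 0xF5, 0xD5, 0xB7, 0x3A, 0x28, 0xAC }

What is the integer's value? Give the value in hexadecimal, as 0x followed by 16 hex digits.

0xAC283AB7D5F57BC4

Little-endian stores the least-significant byte at the lowest address.
Reassemble most-significant byte first: AC 28 3A B7 D5 F5 7B C4 → 0xAC283AB7D5F57BC4.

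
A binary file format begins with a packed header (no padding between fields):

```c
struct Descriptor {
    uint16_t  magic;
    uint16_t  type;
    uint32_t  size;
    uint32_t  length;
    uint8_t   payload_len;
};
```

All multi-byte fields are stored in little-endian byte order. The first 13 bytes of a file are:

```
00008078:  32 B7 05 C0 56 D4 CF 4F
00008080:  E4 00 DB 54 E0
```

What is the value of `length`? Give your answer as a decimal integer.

`length` follows `magic` (2 B), `type` (2 B), `size` (4 B), so it starts at offset 2 + 2 + 4 = 8 and occupies 4 bytes.
Bytes at offsets 8..11: E4 00 DB 54.
In little-endian order the low byte comes first in memory.
Reassemble most-significant byte first: 54 DB 00 E4 → 0x54DB00E4.
0x54DB00E4 = 1423638756.

1423638756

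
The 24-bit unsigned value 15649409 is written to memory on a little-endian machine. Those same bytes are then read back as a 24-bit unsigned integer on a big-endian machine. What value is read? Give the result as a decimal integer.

15649409 in 24-bit hexadecimal is 0xEECA81.
Stored little-endian, the bytes at ascending addresses are 81 CA EE.
Read back as big-endian, the last byte is least significant, giving 0x81CAEE.
0x81CAEE = 8506094.

8506094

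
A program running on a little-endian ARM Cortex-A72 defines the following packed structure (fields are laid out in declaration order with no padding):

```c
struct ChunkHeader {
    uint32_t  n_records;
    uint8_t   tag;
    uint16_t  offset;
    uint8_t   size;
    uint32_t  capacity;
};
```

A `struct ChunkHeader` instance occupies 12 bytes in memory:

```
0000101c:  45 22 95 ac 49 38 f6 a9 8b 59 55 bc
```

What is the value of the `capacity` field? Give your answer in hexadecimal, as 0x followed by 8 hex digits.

0xBC55598B

`capacity` follows `n_records` (4 B), `tag` (1 B), `offset` (2 B), `size` (1 B), so it starts at offset 4 + 1 + 2 + 1 = 8 and occupies 4 bytes.
Bytes at offsets 8..11: 8B 59 55 BC.
Little-endian stores the least-significant byte at the lowest address.
Reassemble most-significant byte first: BC 55 59 8B → 0xBC55598B.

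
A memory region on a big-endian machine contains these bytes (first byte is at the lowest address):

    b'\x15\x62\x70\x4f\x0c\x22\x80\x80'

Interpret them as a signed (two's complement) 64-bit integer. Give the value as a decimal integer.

1540917507322445952

Big-endian: lowest address holds the most-significant byte.
The bytes are already most-significant first: 0x1562704F0C228080.
0x1562704F0C228080 = 1540917507322445952.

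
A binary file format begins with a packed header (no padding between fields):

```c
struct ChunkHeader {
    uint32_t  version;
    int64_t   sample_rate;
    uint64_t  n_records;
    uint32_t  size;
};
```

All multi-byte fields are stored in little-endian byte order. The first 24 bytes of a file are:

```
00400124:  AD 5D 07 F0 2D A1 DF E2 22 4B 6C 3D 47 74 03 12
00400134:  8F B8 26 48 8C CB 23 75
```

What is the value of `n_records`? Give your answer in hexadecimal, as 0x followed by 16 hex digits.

`n_records` follows `version` (4 B), `sample_rate` (8 B), so it starts at offset 4 + 8 = 12 and occupies 8 bytes.
Bytes at offsets 12..19: 47 74 03 12 8F B8 26 48.
Little-endian: lowest address holds the least-significant byte.
Reassemble most-significant byte first: 48 26 B8 8F 12 03 74 47 → 0x4826B88F12037447.

0x4826B88F12037447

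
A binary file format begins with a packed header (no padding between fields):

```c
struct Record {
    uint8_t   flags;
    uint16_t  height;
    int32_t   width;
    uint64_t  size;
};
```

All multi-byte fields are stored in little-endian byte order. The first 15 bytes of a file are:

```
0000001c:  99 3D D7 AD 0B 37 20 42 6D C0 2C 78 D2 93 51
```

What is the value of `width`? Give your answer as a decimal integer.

`width` follows `flags` (1 B), `height` (2 B), so it starts at offset 1 + 2 = 3 and occupies 4 bytes.
Bytes at offsets 3..6: AD 0B 37 20.
Little-endian: lowest address holds the least-significant byte.
Reassemble most-significant byte first: 20 37 0B AD → 0x20370BAD.
0x20370BAD = 540478381.

540478381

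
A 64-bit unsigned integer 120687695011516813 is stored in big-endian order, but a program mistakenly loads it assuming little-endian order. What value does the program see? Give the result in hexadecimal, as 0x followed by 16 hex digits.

120687695011516813 in 64-bit hexadecimal is 0x01ACC4D1B5EC118D.
Stored big-endian, the bytes at ascending addresses are 01 AC C4 D1 B5 EC 11 8D.
Read back as little-endian, the first byte is least significant, giving 0x8D11ECB5D1C4AC01.

0x8D11ECB5D1C4AC01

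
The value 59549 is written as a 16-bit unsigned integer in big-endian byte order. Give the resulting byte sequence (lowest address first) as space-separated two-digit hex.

59549 in hexadecimal, padded to 16 bits, is 0xE89D.
Split into bytes (most-significant first): E8 9D.
Big-endian: lowest address holds the most-significant byte.
So the memory order matches the most-significant-first order: E8 9D.

E8 9D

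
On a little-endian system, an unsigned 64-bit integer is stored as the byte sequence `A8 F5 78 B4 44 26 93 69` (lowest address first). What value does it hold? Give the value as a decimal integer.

7607466272086357416

In little-endian order the low byte comes first in memory.
Reassemble most-significant byte first: 69 93 26 44 B4 78 F5 A8 → 0x69932644B478F5A8.
0x69932644B478F5A8 = 7607466272086357416.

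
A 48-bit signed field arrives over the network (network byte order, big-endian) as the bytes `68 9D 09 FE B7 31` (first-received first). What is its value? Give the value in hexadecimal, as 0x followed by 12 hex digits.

Big-endian stores the most-significant byte at the lowest address.
The bytes are already most-significant first: 0x689D09FEB731.

0x689D09FEB731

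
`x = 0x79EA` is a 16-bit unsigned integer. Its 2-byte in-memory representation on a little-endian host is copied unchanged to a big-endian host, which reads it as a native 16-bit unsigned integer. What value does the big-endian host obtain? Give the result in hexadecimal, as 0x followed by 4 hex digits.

0xEA79

Stored little-endian, the bytes at ascending addresses are EA 79.
Read back as big-endian, the last byte is least significant, giving 0xEA79.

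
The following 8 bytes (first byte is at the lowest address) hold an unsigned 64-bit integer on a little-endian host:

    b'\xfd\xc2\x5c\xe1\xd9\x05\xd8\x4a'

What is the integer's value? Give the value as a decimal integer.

Little-endian stores the least-significant byte at the lowest address.
Reassemble most-significant byte first: 4A D8 05 D9 E1 5C C2 FD → 0x4AD805D9E15CC2FD.
0x4AD805D9E15CC2FD = 5393066987123163901.

5393066987123163901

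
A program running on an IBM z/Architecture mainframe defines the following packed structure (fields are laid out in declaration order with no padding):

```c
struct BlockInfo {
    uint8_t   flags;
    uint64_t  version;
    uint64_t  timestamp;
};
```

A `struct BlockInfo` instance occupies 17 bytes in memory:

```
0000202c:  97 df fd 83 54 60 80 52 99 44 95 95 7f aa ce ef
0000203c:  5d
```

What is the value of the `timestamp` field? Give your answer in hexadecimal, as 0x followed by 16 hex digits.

0x4495957FAACEEF5D

`timestamp` follows `flags` (1 B), `version` (8 B), so it starts at offset 1 + 8 = 9 and occupies 8 bytes.
Bytes at offsets 9..16: 44 95 95 7F AA CE EF 5D.
In big-endian order the high byte comes first in memory.
The bytes are already most-significant first: 0x4495957FAACEEF5D.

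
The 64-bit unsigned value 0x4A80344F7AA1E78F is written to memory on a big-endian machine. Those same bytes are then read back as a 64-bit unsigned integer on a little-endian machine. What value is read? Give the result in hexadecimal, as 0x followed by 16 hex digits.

Stored big-endian, the bytes at ascending addresses are 4A 80 34 4F 7A A1 E7 8F.
Read back as little-endian, the first byte is least significant, giving 0x8FE7A17A4F34804A.

0x8FE7A17A4F34804A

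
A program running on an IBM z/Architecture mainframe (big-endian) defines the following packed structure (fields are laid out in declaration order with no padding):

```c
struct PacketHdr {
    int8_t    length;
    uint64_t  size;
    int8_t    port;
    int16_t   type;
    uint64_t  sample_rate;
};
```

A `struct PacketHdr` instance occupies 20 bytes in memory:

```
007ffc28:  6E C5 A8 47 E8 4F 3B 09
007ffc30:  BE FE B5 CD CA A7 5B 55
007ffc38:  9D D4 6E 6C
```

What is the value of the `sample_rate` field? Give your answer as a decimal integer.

14602740740050415212

`sample_rate` follows `length` (1 B), `size` (8 B), `port` (1 B), `type` (2 B), so it starts at offset 1 + 8 + 1 + 2 = 12 and occupies 8 bytes.
Bytes at offsets 12..19: CA A7 5B 55 9D D4 6E 6C.
Big-endian stores the most-significant byte at the lowest address.
The bytes are already most-significant first: 0xCAA75B559DD46E6C.
0xCAA75B559DD46E6C = 14602740740050415212.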